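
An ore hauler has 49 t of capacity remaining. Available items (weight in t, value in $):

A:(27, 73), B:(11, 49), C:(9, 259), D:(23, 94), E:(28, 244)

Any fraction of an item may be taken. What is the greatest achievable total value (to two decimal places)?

556.09

Sort by value per unit weight and fill in that order.
Order: C (259/9=28.78) > E (244/28=8.71) > B (49/11=4.45) > D (94/23=4.09) > A (73/27=2.70)
Fill: take C (9 @ 259) → take E (28 @ 244) → take B (11 @ 49) → take 1/23 of D → 4.09; 49/49 used.
Total value = 556.09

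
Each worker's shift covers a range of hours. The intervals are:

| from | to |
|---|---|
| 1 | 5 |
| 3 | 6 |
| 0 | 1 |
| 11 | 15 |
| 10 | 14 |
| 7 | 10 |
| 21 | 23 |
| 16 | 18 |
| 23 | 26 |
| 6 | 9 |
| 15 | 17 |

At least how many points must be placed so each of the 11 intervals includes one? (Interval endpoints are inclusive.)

Sort by right endpoint; whenever an interval is uncovered, place a point at its right end.
By right end: [0,1]  [1,5]  [3,6]  [6,9]  [7,10]  [10,14]  [11,15]  [15,17]  [16,18]  [21,23]  [23,26]
[0,1] uncovered → point at 1; [3,6] uncovered → point at 6; [7,10] uncovered → point at 10; [11,15] uncovered → point at 15; [16,18] uncovered → point at 18; [21,23] uncovered → point at 23.
Points: 1, 6, 10, 15, 18, 23 (6 total).

6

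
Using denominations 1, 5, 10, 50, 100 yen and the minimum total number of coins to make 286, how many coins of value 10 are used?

3

286 = 2×100 + 1×50 + 3×10 + 1×5 + 1×1
Count of 10: 3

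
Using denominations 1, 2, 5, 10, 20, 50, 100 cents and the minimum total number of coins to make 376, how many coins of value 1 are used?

376 = 3×100 + 1×50 + 1×20 + 1×5 + 1×1
Count of 1: 1

1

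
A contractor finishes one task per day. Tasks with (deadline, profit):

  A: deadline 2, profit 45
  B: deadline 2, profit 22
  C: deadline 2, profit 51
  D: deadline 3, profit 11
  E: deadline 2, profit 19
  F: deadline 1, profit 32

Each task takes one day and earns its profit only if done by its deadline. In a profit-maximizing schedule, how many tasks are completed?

Take jobs in profit order; each goes to the latest open slot no later than its deadline.
Profit order: C=51 A=45 F=32 B=22 E=19 D=11
Assign: C→slot 2, A→slot 1, F skipped, B skipped, E skipped, D→slot 3.
Slots: [1:A] [2:C] [3:D]
3 of 6 scheduled.

3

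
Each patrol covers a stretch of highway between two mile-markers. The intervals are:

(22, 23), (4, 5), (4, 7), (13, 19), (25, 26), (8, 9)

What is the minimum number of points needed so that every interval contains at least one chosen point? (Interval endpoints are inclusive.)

5

Sort by right endpoint; whenever an interval is uncovered, place a point at its right end.
Sorted: [4,5] [4,7] [8,9] [13,19] [22,23] [25,26]
{[4,5],[4,7]} hit by 5; {[8,9]} hit by 9; {[13,19]} hit by 19; {[22,23]} hit by 23; {[25,26]} hit by 26.
Points: 5, 9, 19, 23, 26 (5 total).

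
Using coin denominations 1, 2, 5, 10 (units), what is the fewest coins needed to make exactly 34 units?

34 − 3×10→4 − 2×2→0
Total coins = 3 + 2 = 5

5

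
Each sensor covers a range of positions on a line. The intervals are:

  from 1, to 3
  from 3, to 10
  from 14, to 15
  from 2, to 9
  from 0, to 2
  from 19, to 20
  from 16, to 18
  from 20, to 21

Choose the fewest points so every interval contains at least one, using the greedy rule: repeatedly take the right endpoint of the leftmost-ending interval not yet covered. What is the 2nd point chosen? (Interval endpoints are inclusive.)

10

By right end: [0,2]  [1,3]  [2,9]  [3,10]  [14,15]  [16,18]  [19,20]  [20,21]
[0,2] uncovered → point at 2; [3,10] uncovered → point at 10; [14,15] uncovered → point at 15; [16,18] uncovered → point at 18; [19,20] uncovered → point at 20.
Points: 2, 10, 15, 18, 20 (5 total).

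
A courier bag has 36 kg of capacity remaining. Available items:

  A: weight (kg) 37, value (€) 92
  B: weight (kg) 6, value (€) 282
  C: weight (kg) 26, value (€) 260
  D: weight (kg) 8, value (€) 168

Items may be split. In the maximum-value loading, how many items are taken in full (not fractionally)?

2

Order: B (282/6=47.00) > D (168/8=21.00) > C (260/26=10.00) > A (92/37=2.49)
Fill: take B (6 @ 282) → take D (8 @ 168) → take 22/26 of C → 220.00; 36/36 used.
2 item(s) taken whole; one partial (take 22/26 of C).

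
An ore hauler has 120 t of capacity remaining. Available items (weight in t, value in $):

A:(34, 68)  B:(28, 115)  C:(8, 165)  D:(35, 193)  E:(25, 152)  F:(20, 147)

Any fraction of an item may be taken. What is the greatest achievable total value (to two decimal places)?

Greedy by value/weight ratio, highest first.
Ratios (sorted): C 20.62, F 7.35, E 6.08, D 5.51, B 4.11, A 2.00
take C (8 @ 165); take F (20 @ 147); take E (25 @ 152); take D (35 @ 193); take B (28 @ 115); take 4/34 of A → 8.00. Capacity used 120/120.
Total value = 780.00

780.00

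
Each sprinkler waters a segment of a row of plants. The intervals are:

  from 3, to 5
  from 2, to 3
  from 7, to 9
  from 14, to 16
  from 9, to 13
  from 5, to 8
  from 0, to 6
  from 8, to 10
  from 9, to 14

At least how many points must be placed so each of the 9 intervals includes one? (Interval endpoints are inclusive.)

Process intervals by earliest right end; each time one isn't hit yet, stab at its right endpoint.
By right end: [2,3]  [3,5]  [0,6]  [5,8]  [7,9]  [8,10]  [9,13]  [9,14]  [14,16]
[2,3] uncovered → point at 3; [5,8] uncovered → point at 8; [9,13] uncovered → point at 13; [14,16] uncovered → point at 16.
Points: 3, 8, 13, 16 (4 total).

4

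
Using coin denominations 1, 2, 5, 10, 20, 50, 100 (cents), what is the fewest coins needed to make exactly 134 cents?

Greedy: take as many of the largest coin as possible, then repeat with the remainder.
134 − 1×100→34 − 1×20→14 − 1×10→4 − 2×2→0
Total coins = 1 + 1 + 1 + 2 = 5

5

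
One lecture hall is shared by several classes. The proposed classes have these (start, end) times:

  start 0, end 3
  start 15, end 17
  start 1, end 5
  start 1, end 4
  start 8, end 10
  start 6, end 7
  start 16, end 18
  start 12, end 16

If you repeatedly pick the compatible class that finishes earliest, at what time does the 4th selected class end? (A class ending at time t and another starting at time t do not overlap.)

Sort by end time and greedily take each interval whose start is ≥ the last chosen end.
Sorted by end: (0,3)  (1,4)  (1,5)  (6,7)  (8,10)  (12,16)  (15,17)  (16,18)
take (0,3); skip (1,4); take (6,7); take (8,10); take (12,16); take (16,18).
Selected: (0,3) (6,7) (8,10) (12,16) (16,18)

16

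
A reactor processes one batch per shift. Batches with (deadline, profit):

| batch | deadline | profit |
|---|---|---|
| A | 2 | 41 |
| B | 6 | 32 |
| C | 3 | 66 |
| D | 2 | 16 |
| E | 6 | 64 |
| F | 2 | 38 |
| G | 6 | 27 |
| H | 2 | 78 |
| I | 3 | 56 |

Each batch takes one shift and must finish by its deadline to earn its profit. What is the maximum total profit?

Take jobs in profit order; each goes to the latest open slot no later than its deadline.
Profit order: H=78 C=66 E=64 I=56 A=41 F=38 B=32 G=27 D=16
Assign: H→slot 2, C→slot 3, E→slot 6, I→slot 1, A skipped, F skipped, B→slot 5, G→slot 4, D skipped.
Slots: [1:I] [2:H] [3:C] [4:G] [5:B] [6:E]
Profit = 56 + 78 + 66 + 27 + 32 + 64 = 323

323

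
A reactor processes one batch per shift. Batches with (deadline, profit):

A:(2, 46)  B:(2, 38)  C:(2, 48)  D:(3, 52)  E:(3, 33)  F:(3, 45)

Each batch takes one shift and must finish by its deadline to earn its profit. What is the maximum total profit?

146

Take jobs in profit order; each goes to the latest open slot no later than its deadline.
By profit: D(d3,52), C(d2,48), A(d2,46), F(d3,45), B(d2,38), E(d3,33)
D→slot 3; C→slot 2; A→slot 1; F skipped; B skipped; E skipped.
Profit = 46 + 48 + 52 = 146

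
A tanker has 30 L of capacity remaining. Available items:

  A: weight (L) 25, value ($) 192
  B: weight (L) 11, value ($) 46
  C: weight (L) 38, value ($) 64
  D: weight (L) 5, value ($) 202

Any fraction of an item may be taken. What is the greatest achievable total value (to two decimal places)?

Sort by value per unit weight and fill in that order.
Ratios (sorted): D 40.40, A 7.68, B 4.18, C 1.68
take D (5 @ 202); take A (25 @ 192). Capacity used 30/30.
Total value = 394.00

394.00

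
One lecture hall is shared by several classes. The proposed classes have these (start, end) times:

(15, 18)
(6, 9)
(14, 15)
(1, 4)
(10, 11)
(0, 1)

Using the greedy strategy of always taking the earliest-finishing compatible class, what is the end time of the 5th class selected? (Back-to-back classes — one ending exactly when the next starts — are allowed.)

15

Sorted by end: (0,1)  (1,4)  (6,9)  (10,11)  (14,15)  (15,18)
take (0,1); take (1,4); take (6,9); take (10,11); take (14,15); take (15,18).
Selected: (0,1) (1,4) (6,9) (10,11) (14,15) (15,18)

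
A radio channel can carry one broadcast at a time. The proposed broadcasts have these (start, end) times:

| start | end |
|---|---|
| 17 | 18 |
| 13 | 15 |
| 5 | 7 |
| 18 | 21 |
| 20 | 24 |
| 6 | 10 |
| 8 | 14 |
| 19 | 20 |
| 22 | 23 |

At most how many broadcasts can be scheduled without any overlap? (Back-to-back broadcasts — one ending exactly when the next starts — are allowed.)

Sorted by end: (5,7)  (6,10)  (8,14)  (13,15)  (17,18)  (19,20)  (18,21)  (22,23)  (20,24)
take (5,7); take (8,14); take (17,18); take (19,20); take (22,23).
Selected 5 broadcasts.

5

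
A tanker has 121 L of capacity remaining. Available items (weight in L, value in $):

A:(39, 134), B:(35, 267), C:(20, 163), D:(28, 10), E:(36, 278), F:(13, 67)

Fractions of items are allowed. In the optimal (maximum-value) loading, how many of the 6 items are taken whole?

Order: C (163/20=8.15) > E (278/36=7.72) > B (267/35=7.63) > F (67/13=5.15) > A (134/39=3.44) > D (10/28=0.36)
Fill: take C (20 @ 163) → take E (36 @ 278) → take B (35 @ 267) → take F (13 @ 67) → take 17/39 of A → 58.41; 121/121 used.
4 item(s) taken whole; one partial (take 17/39 of A).

4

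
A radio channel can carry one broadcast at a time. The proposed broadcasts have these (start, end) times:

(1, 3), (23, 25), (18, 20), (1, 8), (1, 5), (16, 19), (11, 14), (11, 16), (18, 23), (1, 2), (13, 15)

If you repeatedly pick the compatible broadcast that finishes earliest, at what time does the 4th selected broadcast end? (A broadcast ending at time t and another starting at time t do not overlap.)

Order by finish time; keep every interval that doesn't clash with the previous kept one.
By end time: (1,2), (1,3), (1,5), (1,8), (11,14), (13,15), (11,16), (16,19), (18,20), (18,23), (23,25).
Pick (1,2); next start ≥ 2 → (11,14); next start ≥ 14 → (16,19); next start ≥ 19 → (23,25).
Selected: (1,2) (11,14) (16,19) (23,25)

25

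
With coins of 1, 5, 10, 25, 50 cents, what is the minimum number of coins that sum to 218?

9

Use the largest denomination that fits, subtract, and repeat.
218 − 4×50→18 − 1×10→8 − 1×5→3 − 3×1→0
Total coins = 4 + 1 + 1 + 3 = 9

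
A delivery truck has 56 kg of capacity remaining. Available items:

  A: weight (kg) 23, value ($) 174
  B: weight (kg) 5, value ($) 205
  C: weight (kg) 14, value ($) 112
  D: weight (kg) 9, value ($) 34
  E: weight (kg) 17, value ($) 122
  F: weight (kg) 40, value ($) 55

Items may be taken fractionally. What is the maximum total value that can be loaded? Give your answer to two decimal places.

591.47

Greedy by value/weight ratio, highest first.
Order: B (205/5=41.00) > C (112/14=8.00) > A (174/23=7.57) > E (122/17=7.18) > D (34/9=3.78) > F (55/40=1.38)
Fill: take B (5 @ 205) → take C (14 @ 112) → take A (23 @ 174) → take 14/17 of E → 100.47; 56/56 used.
Total value = 591.47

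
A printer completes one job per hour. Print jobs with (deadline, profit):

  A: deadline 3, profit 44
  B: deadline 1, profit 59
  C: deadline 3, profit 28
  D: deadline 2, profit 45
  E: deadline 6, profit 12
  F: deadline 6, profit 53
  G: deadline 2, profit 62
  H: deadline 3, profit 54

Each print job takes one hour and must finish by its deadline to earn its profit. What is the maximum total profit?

240

Take jobs in profit order; each goes to the latest open slot no later than its deadline.
Profit order: G=62 B=59 H=54 F=53 D=45 A=44 C=28 E=12
Assign: G→slot 2, B→slot 1, H→slot 3, F→slot 6, D skipped, A skipped, C skipped, E→slot 5.
Slots: [1:B] [2:G] [3:H] [5:E] [6:F]
Profit = 59 + 62 + 54 + 12 + 53 = 240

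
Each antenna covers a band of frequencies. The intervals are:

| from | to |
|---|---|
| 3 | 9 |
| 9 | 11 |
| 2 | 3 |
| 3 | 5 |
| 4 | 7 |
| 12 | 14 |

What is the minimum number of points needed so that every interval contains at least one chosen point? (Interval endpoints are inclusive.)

Sorted: [2,3] [3,5] [4,7] [3,9] [9,11] [12,14]
{[2,3],[3,5]} hit by 3; {[4,7],[3,9]} hit by 7; {[9,11]} hit by 11; {[12,14]} hit by 14.
Points: 3, 7, 11, 14 (4 total).

4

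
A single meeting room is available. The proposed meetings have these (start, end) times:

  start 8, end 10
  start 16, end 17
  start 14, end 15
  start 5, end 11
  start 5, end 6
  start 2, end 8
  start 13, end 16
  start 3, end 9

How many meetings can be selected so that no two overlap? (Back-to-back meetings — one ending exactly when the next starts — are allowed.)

Greedy by earliest finish: after sorting by end time, pick each interval compatible with the last pick.
Sorted by end: (5,6)  (2,8)  (3,9)  (8,10)  (5,11)  (14,15)  (13,16)  (16,17)
take (5,6); take (8,10); take (14,15); take (16,17).
Selected 4 meetings.

4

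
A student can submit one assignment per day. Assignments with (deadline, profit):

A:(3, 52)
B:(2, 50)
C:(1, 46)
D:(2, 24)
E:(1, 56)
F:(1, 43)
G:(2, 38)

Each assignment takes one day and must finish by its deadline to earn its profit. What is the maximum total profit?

158

Profit order: E=56 A=52 B=50 C=46 F=43 G=38 D=24
Assign: E→slot 1, A→slot 3, B→slot 2, C skipped, F skipped, G skipped, D skipped.
Slots: [1:E] [2:B] [3:A]
Profit = 56 + 50 + 52 = 158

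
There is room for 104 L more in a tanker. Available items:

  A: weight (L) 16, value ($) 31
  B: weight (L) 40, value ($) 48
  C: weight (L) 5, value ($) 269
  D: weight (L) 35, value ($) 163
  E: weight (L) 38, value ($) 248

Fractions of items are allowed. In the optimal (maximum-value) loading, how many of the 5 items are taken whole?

Greedy by value/weight ratio, highest first.
Order: C (269/5=53.80) > E (248/38=6.53) > D (163/35=4.66) > A (31/16=1.94) > B (48/40=1.20)
Fill: take C (5 @ 269) → take E (38 @ 248) → take D (35 @ 163) → take A (16 @ 31) → take 10/40 of B → 12.00; 104/104 used.
4 item(s) taken whole; one partial (take 10/40 of B).

4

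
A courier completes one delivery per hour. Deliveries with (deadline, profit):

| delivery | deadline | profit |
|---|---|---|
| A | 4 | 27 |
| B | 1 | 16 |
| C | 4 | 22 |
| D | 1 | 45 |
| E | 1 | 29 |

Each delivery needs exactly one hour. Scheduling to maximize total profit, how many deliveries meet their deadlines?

By profit: D(d1,45), E(d1,29), A(d4,27), C(d4,22), B(d1,16)
D→slot 1; E skipped; A→slot 4; C→slot 3; B skipped.
3 of 5 scheduled.

3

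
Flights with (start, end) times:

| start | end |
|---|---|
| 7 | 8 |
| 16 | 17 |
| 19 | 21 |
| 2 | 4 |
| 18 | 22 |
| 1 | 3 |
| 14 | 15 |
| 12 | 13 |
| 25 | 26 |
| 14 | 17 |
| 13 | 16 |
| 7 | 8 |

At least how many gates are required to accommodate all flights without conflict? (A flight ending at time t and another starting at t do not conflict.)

3

The answer is the maximum number of intervals overlapping at any instant.
Events (time:±→running): 1:+→1 2:+→2 3:-→1 4:-→0 7:+→1 7:+→2 8:-→1 8:-→0 12:+→1 13:-→0 13:+→1 14:+→2 14:+→3 … peak 3.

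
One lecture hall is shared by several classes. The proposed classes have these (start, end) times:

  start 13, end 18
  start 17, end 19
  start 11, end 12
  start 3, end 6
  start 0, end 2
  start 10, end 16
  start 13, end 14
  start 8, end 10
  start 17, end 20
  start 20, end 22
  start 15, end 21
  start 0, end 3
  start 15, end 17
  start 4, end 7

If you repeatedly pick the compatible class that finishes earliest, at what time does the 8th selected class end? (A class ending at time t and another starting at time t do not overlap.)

22

Greedy by earliest finish: after sorting by end time, pick each interval compatible with the last pick.
Sorted by end: (0,2)  (0,3)  (3,6)  (4,7)  (8,10)  (11,12)  (13,14)  (10,16)  (15,17)  (13,18)  (17,19)  (17,20)  (15,21)  (20,22)
take (0,2); skip (0,3); take (3,6); take (8,10); take (11,12); take (13,14); take (15,17); take (17,19); skip (17,20); take (20,22).
Selected: (0,2) (3,6) (8,10) (11,12) (13,14) (15,17) (17,19) (20,22)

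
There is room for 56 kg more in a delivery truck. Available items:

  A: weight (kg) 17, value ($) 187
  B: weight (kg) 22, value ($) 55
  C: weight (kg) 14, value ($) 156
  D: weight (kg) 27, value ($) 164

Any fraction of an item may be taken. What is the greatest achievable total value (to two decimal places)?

Ratios (sorted): C 11.14, A 11.00, D 6.07, B 2.50
take C (14 @ 156); take A (17 @ 187); take 25/27 of D → 151.85. Capacity used 56/56.
Total value = 494.85

494.85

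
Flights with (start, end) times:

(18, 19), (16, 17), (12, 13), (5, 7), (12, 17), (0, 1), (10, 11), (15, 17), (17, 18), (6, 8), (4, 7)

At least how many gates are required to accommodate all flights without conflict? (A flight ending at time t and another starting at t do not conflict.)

starts: [0, 4, 5, 6, 10, 12, 12, 15, 16, 17, 18]
ends:   [1, 7, 7, 8, 11, 13, 17, 17, 17, 18, 19]
s0→1 e1→0 s4→1 s5→2 s6→3  — peak 3.

3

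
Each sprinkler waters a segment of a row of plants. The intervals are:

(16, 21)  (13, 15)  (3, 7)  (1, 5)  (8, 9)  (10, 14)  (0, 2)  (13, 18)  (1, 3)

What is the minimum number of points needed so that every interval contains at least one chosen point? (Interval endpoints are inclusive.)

5

Sorted: [0,2] [1,3] [1,5] [3,7] [8,9] [10,14] [13,15] [13,18] [16,21]
{[0,2],[1,3],[1,5]} hit by 2; {[3,7]} hit by 7; {[8,9]} hit by 9; {[10,14],[13,15],[13,18]} hit by 14; {[16,21]} hit by 21.
Points: 2, 7, 9, 14, 21 (5 total).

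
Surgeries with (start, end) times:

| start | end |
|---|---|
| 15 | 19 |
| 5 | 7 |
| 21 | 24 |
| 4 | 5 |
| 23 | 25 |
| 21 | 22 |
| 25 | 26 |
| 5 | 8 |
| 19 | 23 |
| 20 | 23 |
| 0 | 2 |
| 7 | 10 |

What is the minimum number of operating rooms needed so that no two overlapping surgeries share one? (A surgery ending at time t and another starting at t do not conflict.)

The answer is the maximum number of intervals overlapping at any instant.
starts: [0, 4, 5, 5, 7, 15, 19, 20, 21, 21, 23, 25]
ends:   [2, 5, 7, 8, 10, 19, 22, 23, 23, 24, 25, 26]
s0→1 e2→0 s4→1 e5→0 s5→1 s5→2 e7→1 s7→2 e8→1 e10→0 s15→1 e19→0 s19→1 s20→2 s21→3 s21→4  — peak 4.

4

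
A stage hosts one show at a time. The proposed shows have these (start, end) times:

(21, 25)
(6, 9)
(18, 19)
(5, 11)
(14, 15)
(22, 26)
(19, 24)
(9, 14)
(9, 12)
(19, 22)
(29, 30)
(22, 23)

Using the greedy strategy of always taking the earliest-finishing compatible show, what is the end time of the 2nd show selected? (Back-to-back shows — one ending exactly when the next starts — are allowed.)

12

Greedy by earliest finish: after sorting by end time, pick each interval compatible with the last pick.
By end time: (6,9), (5,11), (9,12), (9,14), (14,15), (18,19), (19,22), (22,23), (19,24), (21,25), (22,26), (29,30).
Pick (6,9); next start ≥ 9 → (9,12); next start ≥ 12 → (14,15); next start ≥ 15 → (18,19); next start ≥ 19 → (19,22); next start ≥ 22 → (22,23); next start ≥ 23 → (29,30).
Selected: (6,9) (9,12) (14,15) (18,19) (19,22) (22,23) (29,30)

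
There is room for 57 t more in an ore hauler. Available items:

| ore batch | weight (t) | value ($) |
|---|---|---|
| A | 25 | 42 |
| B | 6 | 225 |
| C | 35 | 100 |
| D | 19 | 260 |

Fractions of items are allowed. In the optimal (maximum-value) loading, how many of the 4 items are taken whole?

Sort by value per unit weight and fill in that order.
Ratios (sorted): B 37.50, D 13.68, C 2.86, A 1.68
take B (6 @ 225); take D (19 @ 260); take 32/35 of C → 91.43. Capacity used 57/57.
2 item(s) taken whole; one partial (take 32/35 of C).

2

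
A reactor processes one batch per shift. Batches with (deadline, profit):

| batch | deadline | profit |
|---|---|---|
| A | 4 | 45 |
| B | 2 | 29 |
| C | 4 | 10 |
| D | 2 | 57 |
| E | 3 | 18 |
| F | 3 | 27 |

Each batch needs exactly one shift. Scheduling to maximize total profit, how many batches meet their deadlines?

Take jobs in profit order; each goes to the latest open slot no later than its deadline.
By profit: D(d2,57), A(d4,45), B(d2,29), F(d3,27), E(d3,18), C(d4,10)
D→slot 2; A→slot 4; B→slot 1; F→slot 3; E skipped; C skipped.
4 of 6 scheduled.

4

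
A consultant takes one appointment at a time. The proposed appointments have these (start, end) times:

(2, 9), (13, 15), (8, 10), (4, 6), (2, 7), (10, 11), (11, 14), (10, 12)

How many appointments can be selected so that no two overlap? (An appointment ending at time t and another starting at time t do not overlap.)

Sort by end time and greedily take each interval whose start is ≥ the last chosen end.
By end time: (4,6), (2,7), (2,9), (8,10), (10,11), (10,12), (11,14), (13,15).
Pick (4,6); next start ≥ 6 → (8,10); next start ≥ 10 → (10,11); next start ≥ 11 → (11,14).
Selected 4 appointments.

4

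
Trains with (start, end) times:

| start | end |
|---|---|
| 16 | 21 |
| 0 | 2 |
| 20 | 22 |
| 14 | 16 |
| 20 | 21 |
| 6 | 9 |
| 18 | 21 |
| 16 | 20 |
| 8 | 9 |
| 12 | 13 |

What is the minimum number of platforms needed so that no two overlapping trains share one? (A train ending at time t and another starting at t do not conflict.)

4

The answer is the maximum number of intervals overlapping at any instant.
starts: [0, 6, 8, 12, 14, 16, 16, 18, 20, 20]
ends:   [2, 9, 9, 13, 16, 20, 21, 21, 21, 22]
s0→1 e2→0 s6→1 s8→2 e9→1 e9→0 s12→1 e13→0 s14→1 e16→0 s16→1 s16→2 s18→3 e20→2 s20→3 s20→4  — peak 4.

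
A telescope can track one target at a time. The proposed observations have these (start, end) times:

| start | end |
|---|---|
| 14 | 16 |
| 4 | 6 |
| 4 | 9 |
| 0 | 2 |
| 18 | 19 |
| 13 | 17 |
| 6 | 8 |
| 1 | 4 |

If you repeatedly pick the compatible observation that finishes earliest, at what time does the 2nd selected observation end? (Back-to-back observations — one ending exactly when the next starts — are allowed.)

By end time: (0,2), (1,4), (4,6), (6,8), (4,9), (14,16), (13,17), (18,19).
Pick (0,2); next start ≥ 2 → (4,6); next start ≥ 6 → (6,8); next start ≥ 8 → (14,16); next start ≥ 16 → (18,19).
Selected: (0,2) (4,6) (6,8) (14,16) (18,19)

6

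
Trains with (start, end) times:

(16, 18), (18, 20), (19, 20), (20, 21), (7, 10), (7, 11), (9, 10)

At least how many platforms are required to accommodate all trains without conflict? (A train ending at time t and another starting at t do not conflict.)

starts: [7, 7, 9, 16, 18, 19, 20]
ends:   [10, 10, 11, 18, 20, 20, 21]
s7→1 s7→2 s9→3  — peak 3.

3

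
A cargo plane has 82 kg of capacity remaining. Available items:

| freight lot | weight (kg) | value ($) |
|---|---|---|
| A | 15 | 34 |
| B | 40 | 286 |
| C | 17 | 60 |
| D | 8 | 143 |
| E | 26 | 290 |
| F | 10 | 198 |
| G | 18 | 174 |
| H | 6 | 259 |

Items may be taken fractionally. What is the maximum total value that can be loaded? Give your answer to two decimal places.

1164.10

Order: H (259/6=43.17) > F (198/10=19.80) > D (143/8=17.88) > E (290/26=11.15) > G (174/18=9.67) > B (286/40=7.15) > C (60/17=3.53) > A (34/15=2.27)
Fill: take H (6 @ 259) → take F (10 @ 198) → take D (8 @ 143) → take E (26 @ 290) → take G (18 @ 174) → take 14/40 of B → 100.10; 82/82 used.
Total value = 1164.10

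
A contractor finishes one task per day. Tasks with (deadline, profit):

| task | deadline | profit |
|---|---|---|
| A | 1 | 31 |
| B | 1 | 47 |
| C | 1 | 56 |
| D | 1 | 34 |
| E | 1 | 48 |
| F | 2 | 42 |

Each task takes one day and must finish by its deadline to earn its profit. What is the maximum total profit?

98

Sort by profit descending; place each in the latest free slot ≤ its deadline.
By profit: C(d1,56), E(d1,48), B(d1,47), F(d2,42), D(d1,34), A(d1,31)
C→slot 1; E skipped; B skipped; F→slot 2; D skipped; A skipped.
Profit = 56 + 42 = 98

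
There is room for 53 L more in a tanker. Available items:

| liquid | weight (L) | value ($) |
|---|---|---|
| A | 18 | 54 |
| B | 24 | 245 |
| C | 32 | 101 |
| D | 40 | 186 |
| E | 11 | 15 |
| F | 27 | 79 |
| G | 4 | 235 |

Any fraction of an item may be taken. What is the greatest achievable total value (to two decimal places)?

Sort by value per unit weight and fill in that order.
Ratios (sorted): G 58.75, B 10.21, D 4.65, C 3.16, A 3.00, F 2.93, E 1.36
take G (4 @ 235); take B (24 @ 245); take 25/40 of D → 116.25. Capacity used 53/53.
Total value = 596.25

596.25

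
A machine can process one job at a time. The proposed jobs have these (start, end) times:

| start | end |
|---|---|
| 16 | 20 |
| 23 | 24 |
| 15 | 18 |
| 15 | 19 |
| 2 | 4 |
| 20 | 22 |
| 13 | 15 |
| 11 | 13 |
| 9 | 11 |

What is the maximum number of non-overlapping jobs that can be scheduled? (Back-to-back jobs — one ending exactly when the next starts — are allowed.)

7

By end time: (2,4), (9,11), (11,13), (13,15), (15,18), (15,19), (16,20), (20,22), (23,24).
Pick (2,4); next start ≥ 4 → (9,11); next start ≥ 11 → (11,13); next start ≥ 13 → (13,15); next start ≥ 15 → (15,18); next start ≥ 18 → (20,22); next start ≥ 22 → (23,24).
Selected 7 jobs.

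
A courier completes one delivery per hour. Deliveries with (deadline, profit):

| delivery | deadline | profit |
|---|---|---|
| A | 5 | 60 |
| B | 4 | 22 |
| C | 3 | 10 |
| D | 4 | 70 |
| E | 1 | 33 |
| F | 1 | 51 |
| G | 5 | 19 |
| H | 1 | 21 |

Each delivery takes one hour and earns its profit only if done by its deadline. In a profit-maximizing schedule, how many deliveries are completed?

By profit: D(d4,70), A(d5,60), F(d1,51), E(d1,33), B(d4,22), H(d1,21), G(d5,19), C(d3,10)
D→slot 4; A→slot 5; F→slot 1; E skipped; B→slot 3; H skipped; G→slot 2; C skipped.
5 of 8 scheduled.

5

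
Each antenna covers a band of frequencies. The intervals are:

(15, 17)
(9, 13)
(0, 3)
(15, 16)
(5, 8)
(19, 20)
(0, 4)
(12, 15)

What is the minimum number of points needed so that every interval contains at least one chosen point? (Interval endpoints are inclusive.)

Process intervals by earliest right end; each time one isn't hit yet, stab at its right endpoint.
Sorted: [0,3] [0,4] [5,8] [9,13] [12,15] [15,16] [15,17] [19,20]
{[0,3],[0,4]} hit by 3; {[5,8]} hit by 8; {[9,13],[12,15]} hit by 13; {[15,16],[15,17]} hit by 16; {[19,20]} hit by 20.
Points: 3, 8, 13, 16, 20 (5 total).

5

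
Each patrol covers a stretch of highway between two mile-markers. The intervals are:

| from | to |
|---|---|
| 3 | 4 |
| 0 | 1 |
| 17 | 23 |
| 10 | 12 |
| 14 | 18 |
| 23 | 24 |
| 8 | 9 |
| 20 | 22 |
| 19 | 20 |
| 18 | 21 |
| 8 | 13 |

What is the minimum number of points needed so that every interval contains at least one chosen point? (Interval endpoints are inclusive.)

Sort by right endpoint; whenever an interval is uncovered, place a point at its right end.
Sorted: [0,1] [3,4] [8,9] [10,12] [8,13] [14,18] [19,20] [18,21] [20,22] [17,23] [23,24]
{[0,1]} hit by 1; {[3,4]} hit by 4; {[8,9]} hit by 9; {[10,12],[8,13]} hit by 12; {[14,18]} hit by 18; {[19,20],[18,21],[20,22],[17,23]} hit by 20; {[23,24]} hit by 24.
Points: 1, 4, 9, 12, 18, 20, 24 (7 total).

7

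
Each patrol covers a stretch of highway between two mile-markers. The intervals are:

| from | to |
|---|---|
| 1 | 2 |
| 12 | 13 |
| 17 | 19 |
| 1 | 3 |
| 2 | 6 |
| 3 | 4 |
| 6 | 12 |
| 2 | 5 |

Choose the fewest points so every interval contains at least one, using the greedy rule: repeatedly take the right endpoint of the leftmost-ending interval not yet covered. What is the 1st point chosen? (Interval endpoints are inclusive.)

2

Sorted: [1,2] [1,3] [3,4] [2,5] [2,6] [6,12] [12,13] [17,19]
{[1,2],[1,3]} hit by 2; {[3,4],[2,5],[2,6]} hit by 4; {[6,12],[12,13]} hit by 12; {[17,19]} hit by 19.
Points: 2, 4, 12, 19 (4 total).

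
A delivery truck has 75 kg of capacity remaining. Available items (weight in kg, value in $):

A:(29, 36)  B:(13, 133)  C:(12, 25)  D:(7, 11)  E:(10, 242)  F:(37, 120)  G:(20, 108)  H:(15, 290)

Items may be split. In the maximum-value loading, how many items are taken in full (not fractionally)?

4

Sort by value per unit weight and fill in that order.
Order: E (242/10=24.20) > H (290/15=19.33) > B (133/13=10.23) > G (108/20=5.40) > F (120/37=3.24) > C (25/12=2.08) > D (11/7=1.57) > A (36/29=1.24)
Fill: take E (10 @ 242) → take H (15 @ 290) → take B (13 @ 133) → take G (20 @ 108) → take 17/37 of F → 55.14; 75/75 used.
4 item(s) taken whole; one partial (take 17/37 of F).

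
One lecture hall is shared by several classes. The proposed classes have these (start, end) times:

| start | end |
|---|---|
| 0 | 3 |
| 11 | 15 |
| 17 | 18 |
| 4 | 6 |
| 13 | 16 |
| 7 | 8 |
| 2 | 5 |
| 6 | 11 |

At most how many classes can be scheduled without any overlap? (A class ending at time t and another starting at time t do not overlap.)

Greedy by earliest finish: after sorting by end time, pick each interval compatible with the last pick.
Sorted by end: (0,3)  (2,5)  (4,6)  (7,8)  (6,11)  (11,15)  (13,16)  (17,18)
take (0,3); take (4,6); take (7,8); take (11,15); take (17,18).
Selected 5 classes.

5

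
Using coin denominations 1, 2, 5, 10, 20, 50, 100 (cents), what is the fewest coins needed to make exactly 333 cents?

7

Greedy: take as many of the largest coin as possible, then repeat with the remainder.
333 − 3×100→33 − 1×20→13 − 1×10→3 − 1×2→1 − 1×1→0
Total coins = 3 + 1 + 1 + 1 + 1 = 7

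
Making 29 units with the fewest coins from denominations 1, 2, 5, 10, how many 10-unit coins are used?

2

Greedy: take as many of the largest coin as possible, then repeat with the remainder.
29 = 2×10 + 1×5 + 2×2
Count of 10: 2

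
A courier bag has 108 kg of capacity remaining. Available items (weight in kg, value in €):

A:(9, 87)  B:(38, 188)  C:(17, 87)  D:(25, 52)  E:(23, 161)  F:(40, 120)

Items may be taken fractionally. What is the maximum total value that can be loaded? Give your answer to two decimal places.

Sort by value per unit weight and fill in that order.
Ratios (sorted): A 9.67, E 7.00, C 5.12, B 4.95, F 3.00, D 2.08
take A (9 @ 87); take E (23 @ 161); take C (17 @ 87); take B (38 @ 188); take 21/40 of F → 63.00. Capacity used 108/108.
Total value = 586.00

586.00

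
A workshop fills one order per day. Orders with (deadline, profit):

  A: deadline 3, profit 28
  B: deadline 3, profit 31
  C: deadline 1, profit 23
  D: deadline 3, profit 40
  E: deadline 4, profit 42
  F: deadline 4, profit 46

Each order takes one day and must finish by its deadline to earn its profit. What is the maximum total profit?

159

By profit: F(d4,46), E(d4,42), D(d3,40), B(d3,31), A(d3,28), C(d1,23)
F→slot 4; E→slot 3; D→slot 2; B→slot 1; A skipped; C skipped.
Profit = 31 + 40 + 42 + 46 = 159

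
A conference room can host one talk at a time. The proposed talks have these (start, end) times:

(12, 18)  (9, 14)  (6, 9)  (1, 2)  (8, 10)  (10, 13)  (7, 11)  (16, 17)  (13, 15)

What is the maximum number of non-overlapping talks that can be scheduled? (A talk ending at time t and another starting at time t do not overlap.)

5

Sort by end time and greedily take each interval whose start is ≥ the last chosen end.
By end time: (1,2), (6,9), (8,10), (7,11), (10,13), (9,14), (13,15), (16,17), (12,18).
Pick (1,2); next start ≥ 2 → (6,9); next start ≥ 9 → (10,13); next start ≥ 13 → (13,15); next start ≥ 15 → (16,17).
Selected 5 talks.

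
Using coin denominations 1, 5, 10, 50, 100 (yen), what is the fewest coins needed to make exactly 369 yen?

10

369 − 3×100→69 − 1×50→19 − 1×10→9 − 1×5→4 − 4×1→0
Total coins = 3 + 1 + 1 + 1 + 4 = 10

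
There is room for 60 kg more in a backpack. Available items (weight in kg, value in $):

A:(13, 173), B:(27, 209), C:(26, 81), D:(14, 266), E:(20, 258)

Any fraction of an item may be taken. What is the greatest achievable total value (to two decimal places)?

797.63

Greedy by value/weight ratio, highest first.
Order: D (266/14=19.00) > A (173/13=13.31) > E (258/20=12.90) > B (209/27=7.74) > C (81/26=3.12)
Fill: take D (14 @ 266) → take A (13 @ 173) → take E (20 @ 258) → take 13/27 of B → 100.63; 60/60 used.
Total value = 797.63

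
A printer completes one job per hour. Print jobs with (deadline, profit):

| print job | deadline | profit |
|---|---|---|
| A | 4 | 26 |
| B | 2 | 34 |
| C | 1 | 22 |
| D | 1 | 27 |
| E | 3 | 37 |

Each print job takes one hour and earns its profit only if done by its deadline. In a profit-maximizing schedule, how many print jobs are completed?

Take jobs in profit order; each goes to the latest open slot no later than its deadline.
By profit: E(d3,37), B(d2,34), D(d1,27), A(d4,26), C(d1,22)
E→slot 3; B→slot 2; D→slot 1; A→slot 4; C skipped.
4 of 5 scheduled.

4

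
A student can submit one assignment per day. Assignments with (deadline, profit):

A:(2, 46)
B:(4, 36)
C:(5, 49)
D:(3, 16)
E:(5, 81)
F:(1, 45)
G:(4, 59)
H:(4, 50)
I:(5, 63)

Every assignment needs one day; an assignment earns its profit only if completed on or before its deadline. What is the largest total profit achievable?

By profit: E(d5,81), I(d5,63), G(d4,59), H(d4,50), C(d5,49), A(d2,46), F(d1,45), B(d4,36), D(d3,16)
E→slot 5; I→slot 4; G→slot 3; H→slot 2; C→slot 1; A skipped; F skipped; B skipped; D skipped.
Profit = 49 + 50 + 59 + 63 + 81 = 302

302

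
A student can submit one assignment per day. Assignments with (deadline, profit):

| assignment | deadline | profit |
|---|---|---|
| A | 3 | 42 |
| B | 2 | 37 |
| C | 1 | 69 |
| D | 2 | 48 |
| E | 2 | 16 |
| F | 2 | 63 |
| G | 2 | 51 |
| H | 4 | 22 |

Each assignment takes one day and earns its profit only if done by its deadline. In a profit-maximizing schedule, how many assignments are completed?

Take jobs in profit order; each goes to the latest open slot no later than its deadline.
By profit: C(d1,69), F(d2,63), G(d2,51), D(d2,48), A(d3,42), B(d2,37), H(d4,22), E(d2,16)
C→slot 1; F→slot 2; G skipped; D skipped; A→slot 3; B skipped; H→slot 4; E skipped.
4 of 8 scheduled.

4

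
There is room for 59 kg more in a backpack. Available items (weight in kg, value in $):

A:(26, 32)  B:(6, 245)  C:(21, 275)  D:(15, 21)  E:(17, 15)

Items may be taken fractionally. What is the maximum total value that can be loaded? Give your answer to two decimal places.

Greedy by value/weight ratio, highest first.
Ratios (sorted): B 40.83, C 13.10, D 1.40, A 1.23, E 0.88
take B (6 @ 245); take C (21 @ 275); take D (15 @ 21); take 17/26 of A → 20.92. Capacity used 59/59.
Total value = 561.92

561.92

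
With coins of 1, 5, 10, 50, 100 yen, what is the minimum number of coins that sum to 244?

Use the largest denomination that fits, subtract, and repeat.
244 − 2×100→44 − 4×10→4 − 4×1→0
Total coins = 2 + 4 + 4 = 10

10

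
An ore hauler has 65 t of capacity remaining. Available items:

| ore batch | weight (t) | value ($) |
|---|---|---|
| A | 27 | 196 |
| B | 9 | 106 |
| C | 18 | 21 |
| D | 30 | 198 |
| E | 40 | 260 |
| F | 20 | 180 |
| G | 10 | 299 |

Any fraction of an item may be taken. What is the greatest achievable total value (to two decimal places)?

Sort by value per unit weight and fill in that order.
Order: G (299/10=29.90) > B (106/9=11.78) > F (180/20=9.00) > A (196/27=7.26) > D (198/30=6.60) > E (260/40=6.50) > C (21/18=1.17)
Fill: take G (10 @ 299) → take B (9 @ 106) → take F (20 @ 180) → take 26/27 of A → 188.74; 65/65 used.
Total value = 773.74

773.74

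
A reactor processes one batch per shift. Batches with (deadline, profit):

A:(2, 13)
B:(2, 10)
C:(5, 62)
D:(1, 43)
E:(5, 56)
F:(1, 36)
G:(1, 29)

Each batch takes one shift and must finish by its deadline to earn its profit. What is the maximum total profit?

174

Sort by profit descending; place each in the latest free slot ≤ its deadline.
Profit order: C=62 E=56 D=43 F=36 G=29 A=13 B=10
Assign: C→slot 5, E→slot 4, D→slot 1, F skipped, G skipped, A→slot 2, B skipped.
Slots: [1:D] [2:A] [4:E] [5:C]
Profit = 43 + 13 + 56 + 62 = 174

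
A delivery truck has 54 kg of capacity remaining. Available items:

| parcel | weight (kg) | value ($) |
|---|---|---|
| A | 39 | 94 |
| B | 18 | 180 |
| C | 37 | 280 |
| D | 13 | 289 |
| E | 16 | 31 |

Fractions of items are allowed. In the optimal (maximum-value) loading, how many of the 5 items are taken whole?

2

Sort by value per unit weight and fill in that order.
Ratios (sorted): D 22.23, B 10.00, C 7.57, A 2.41, E 1.94
take D (13 @ 289); take B (18 @ 180); take 23/37 of C → 174.05. Capacity used 54/54.
2 item(s) taken whole; one partial (take 23/37 of C).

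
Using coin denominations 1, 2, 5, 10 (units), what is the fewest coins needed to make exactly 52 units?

6

52 − 5×10→2 − 1×2→0
Total coins = 5 + 1 = 6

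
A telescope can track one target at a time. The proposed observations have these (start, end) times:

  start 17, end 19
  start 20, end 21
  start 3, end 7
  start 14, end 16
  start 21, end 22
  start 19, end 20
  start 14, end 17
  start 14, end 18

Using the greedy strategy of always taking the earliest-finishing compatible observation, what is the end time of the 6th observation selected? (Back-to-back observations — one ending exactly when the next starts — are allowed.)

Sort by end time and greedily take each interval whose start is ≥ the last chosen end.
By end time: (3,7), (14,16), (14,17), (14,18), (17,19), (19,20), (20,21), (21,22).
Pick (3,7); next start ≥ 7 → (14,16); next start ≥ 16 → (17,19); next start ≥ 19 → (19,20); next start ≥ 20 → (20,21); next start ≥ 21 → (21,22).
Selected: (3,7) (14,16) (17,19) (19,20) (20,21) (21,22)

22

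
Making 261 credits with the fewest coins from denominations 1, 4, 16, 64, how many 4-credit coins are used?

1

261 − 4×64→5 − 1×4→1 − 1×1→0
Count of 4: 1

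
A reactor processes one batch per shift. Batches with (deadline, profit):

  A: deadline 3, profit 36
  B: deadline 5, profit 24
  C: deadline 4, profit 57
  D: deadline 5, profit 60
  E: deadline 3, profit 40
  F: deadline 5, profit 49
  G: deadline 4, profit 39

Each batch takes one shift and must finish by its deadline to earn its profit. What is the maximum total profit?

245

Take jobs in profit order; each goes to the latest open slot no later than its deadline.
Profit order: D=60 C=57 F=49 E=40 G=39 A=36 B=24
Assign: D→slot 5, C→slot 4, F→slot 3, E→slot 2, G→slot 1, A skipped, B skipped.
Slots: [1:G] [2:E] [3:F] [4:C] [5:D]
Profit = 39 + 40 + 49 + 57 + 60 = 245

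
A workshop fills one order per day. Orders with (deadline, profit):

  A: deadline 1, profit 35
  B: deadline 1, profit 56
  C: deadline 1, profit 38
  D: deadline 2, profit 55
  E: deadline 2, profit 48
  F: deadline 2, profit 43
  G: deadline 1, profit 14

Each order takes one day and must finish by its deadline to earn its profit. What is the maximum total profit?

111

Profit order: B=56 D=55 E=48 F=43 C=38 A=35 G=14
Assign: B→slot 1, D→slot 2, E skipped, F skipped, C skipped, A skipped, G skipped.
Slots: [1:B] [2:D]
Profit = 56 + 55 = 111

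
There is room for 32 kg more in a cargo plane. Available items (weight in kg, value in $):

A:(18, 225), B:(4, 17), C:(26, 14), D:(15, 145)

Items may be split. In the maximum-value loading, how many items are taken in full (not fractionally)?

1

Sort by value per unit weight and fill in that order.
Ratios (sorted): A 12.50, D 9.67, B 4.25, C 0.54
take A (18 @ 225); take 14/15 of D → 135.33. Capacity used 32/32.
1 item(s) taken whole; one partial (take 14/15 of D).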